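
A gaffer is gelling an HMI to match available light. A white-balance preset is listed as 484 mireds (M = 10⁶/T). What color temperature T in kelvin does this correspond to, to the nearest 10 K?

2070 K

T = 10⁶ / 484 = 2066.12 K → 2070 K.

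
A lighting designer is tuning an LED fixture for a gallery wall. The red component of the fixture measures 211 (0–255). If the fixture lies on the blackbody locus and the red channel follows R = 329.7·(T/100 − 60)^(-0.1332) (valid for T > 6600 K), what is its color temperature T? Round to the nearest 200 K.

(t − 60)^(-0.1332) = 211/329.7 = 0.63998.
t − 60 = 0.63998^(1/-0.1332) = 0.63998^(-7.508) = 28.525, so t = 88.525.
T = 100·t = 8853 K → 8800 K to the nearest 200 K.

8800 K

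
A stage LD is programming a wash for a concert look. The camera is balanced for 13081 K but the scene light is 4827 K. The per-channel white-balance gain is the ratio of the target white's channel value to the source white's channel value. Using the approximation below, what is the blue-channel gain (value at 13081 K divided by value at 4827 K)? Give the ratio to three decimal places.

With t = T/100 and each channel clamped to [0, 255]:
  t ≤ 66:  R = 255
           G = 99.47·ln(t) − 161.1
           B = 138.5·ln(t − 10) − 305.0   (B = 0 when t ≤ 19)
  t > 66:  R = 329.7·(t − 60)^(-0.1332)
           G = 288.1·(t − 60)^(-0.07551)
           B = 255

1.276

At 4827 K (t = 48.27):
  B = 138.5·ln(48.27 − 10) − 305.0 = 138.5·ln 38.27 − 305.0 = 138.5·3.6447 − 305.0 = 199.786.
At 13081 K (t = 130.81):
  B = 255 by definition for t > 66.
Gain = 255.000 / 199.786 = 1.2764 → 1.276.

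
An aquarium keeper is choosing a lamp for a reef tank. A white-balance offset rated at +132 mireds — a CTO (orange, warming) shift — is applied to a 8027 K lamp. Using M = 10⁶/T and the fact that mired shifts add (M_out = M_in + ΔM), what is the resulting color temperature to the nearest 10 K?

M_in = 10⁶/8027 = 124.58 mireds.
M_out = 124.58 + (+132) = 256.58 mireds.
T_out = 10⁶/256.58 = 3897.4 K → 3900 K.

3900 K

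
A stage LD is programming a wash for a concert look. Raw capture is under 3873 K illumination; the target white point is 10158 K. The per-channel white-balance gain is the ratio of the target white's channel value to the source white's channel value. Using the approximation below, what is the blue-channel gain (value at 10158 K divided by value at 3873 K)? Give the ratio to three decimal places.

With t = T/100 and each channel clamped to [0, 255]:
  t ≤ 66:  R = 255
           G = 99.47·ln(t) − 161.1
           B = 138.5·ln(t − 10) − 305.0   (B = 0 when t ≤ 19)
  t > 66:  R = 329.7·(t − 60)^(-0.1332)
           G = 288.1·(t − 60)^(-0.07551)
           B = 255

At 3873 K (t = 38.73):
  B = 138.5·ln(38.73 − 10) − 305.0 = 138.5·ln 28.73 − 305.0 = 138.5·3.3579 − 305.0 = 160.075.
At 10158 K (t = 101.58):
  B = 255 by definition for t > 66.
Gain = 255.000 / 160.075 = 1.5930 → 1.593.

1.593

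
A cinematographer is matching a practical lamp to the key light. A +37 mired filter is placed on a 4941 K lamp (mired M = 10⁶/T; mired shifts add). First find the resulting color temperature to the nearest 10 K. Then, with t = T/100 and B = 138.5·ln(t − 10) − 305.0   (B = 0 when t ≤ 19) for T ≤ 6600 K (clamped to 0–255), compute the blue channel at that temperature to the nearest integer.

M_in = 10⁶/4941 = 202.39; M_out = 202.39 + (+37) = 239.39.
T_out = 10⁶/239.39 = 4177.3 K → 4180 K; t = 41.8.
B = 138.5·ln(41.8 − 10) − 305.0 = 138.5·ln 31.8 − 305.0 = 138.5·3.4595 − 305.0 = 174.136.
Rounded: 174.

174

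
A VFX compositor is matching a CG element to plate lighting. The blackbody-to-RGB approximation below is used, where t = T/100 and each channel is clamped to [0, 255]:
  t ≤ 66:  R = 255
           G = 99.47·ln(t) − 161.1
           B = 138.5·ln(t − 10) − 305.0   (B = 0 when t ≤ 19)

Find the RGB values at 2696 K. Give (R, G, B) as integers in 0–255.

(255, 167, 87)

t = 2696/100 = 26.96; the t ≤ 66 branch applies.
R = 255 by definition for t ≤ 66.
G = 99.47·ln 26.96 − 161.1 = 99.47·3.2944 − 161.1 = 166.589.
B = 138.5·ln(26.96 − 10) − 305.0 = 138.5·ln 16.96 − 305.0 = 138.5·2.8309 − 305.0 = 87.074.
Rounded: (255, 167, 87).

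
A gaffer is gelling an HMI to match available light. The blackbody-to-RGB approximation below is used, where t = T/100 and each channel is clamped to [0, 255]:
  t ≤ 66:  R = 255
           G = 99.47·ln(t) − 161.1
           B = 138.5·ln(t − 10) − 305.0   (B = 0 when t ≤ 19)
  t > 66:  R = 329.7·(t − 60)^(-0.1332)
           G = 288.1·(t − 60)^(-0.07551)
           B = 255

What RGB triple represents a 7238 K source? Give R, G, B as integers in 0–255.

R=236, G=238, B=255

t = 7238/100 = 72.38; the t > 66 branch applies.
R = 329.7·(72.38 − 60)^(-0.1332) = 329.7·12.38^(-0.1332) = 329.7·0.71524 = 235.813.
G = 288.1·(72.38 − 60)^(-0.07551) = 288.1·12.38^(-0.07551) = 288.1·0.82697 = 238.249.
B = 255 by definition for t > 66.
Rounded: (236, 238, 255).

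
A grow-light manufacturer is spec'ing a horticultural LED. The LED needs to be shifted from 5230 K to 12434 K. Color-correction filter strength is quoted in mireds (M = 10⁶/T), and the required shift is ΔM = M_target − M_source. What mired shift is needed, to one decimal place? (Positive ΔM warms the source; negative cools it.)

M_source = 10⁶/5230 = 191.205; M_target = 10⁶/12434 = 80.425.
ΔM = 80.425 − 191.205 = -110.780 → -110.8 mireds, a cooling shift.

-110.8 mireds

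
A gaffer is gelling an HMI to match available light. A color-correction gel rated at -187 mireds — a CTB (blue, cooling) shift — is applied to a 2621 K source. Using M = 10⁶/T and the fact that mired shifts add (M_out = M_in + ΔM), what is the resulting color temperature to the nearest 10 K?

5140 K

M_in = 10⁶/2621 = 381.53 mireds.
M_out = 381.53 + (-187) = 194.53 mireds.
T_out = 10⁶/194.53 = 5140.5 K → 5140 K.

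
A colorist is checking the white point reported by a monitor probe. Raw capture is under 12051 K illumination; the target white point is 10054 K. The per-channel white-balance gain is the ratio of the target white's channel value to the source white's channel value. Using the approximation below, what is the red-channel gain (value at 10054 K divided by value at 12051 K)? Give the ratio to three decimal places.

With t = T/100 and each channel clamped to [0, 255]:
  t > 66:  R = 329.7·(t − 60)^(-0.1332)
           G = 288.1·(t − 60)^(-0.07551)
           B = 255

At 12051 K (t = 120.51):
  R = 329.7·(120.51 − 60)^(-0.1332) = 329.7·60.51^(-0.1332) = 329.7·0.57898 = 190.888.
At 10054 K (t = 100.54):
  R = 329.7·(100.54 − 60)^(-0.1332) = 329.7·40.54^(-0.1332) = 329.7·0.61070 = 201.349.
Gain = 201.349 / 190.888 = 1.0548 → 1.055.

1.055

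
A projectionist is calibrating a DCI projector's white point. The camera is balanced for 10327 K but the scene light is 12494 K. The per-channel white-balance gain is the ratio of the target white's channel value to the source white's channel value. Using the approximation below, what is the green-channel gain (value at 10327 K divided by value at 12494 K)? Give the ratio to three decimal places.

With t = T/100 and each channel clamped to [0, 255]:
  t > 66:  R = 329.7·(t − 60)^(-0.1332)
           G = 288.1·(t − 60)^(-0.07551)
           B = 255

1.031

At 12494 K (t = 124.94):
  G = 288.1·(124.94 − 60)^(-0.07551) = 288.1·64.94^(-0.07551) = 288.1·0.72969 = 210.223.
At 10327 K (t = 103.27):
  G = 288.1·(103.27 − 60)^(-0.07551) = 288.1·43.27^(-0.07551) = 288.1·0.75240 = 216.768.
Gain = 216.768 / 210.223 = 1.0311 → 1.031.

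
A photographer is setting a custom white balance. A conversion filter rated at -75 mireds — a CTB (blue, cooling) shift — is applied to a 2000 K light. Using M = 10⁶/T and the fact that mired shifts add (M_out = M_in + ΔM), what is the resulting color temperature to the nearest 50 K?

2350 K

M_in = 10⁶/2000 = 500.00 mireds.
M_out = 500.00 + (-75) = 425.00 mireds.
T_out = 10⁶/425.00 = 2352.9 K → 2350 K.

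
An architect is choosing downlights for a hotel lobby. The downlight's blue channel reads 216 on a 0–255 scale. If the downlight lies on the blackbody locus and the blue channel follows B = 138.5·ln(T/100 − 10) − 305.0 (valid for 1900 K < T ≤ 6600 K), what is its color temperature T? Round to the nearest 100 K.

5300 K

ln(t − 10) = (216 + 305.0) / 138.5 = 3.7617.
t − 10 = e^3.7617 = 43.023, so t = 53.023.
T = 100·t = 5302 K → 5300 K to the nearest 100 K.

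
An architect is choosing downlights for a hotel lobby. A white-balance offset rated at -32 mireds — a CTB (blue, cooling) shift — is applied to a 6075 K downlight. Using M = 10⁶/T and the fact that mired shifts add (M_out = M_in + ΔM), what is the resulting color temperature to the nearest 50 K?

M_in = 10⁶/6075 = 164.61 mireds.
M_out = 164.61 + (-32) = 132.61 mireds.
T_out = 10⁶/132.61 = 7541.0 K → 7550 K.

7550 K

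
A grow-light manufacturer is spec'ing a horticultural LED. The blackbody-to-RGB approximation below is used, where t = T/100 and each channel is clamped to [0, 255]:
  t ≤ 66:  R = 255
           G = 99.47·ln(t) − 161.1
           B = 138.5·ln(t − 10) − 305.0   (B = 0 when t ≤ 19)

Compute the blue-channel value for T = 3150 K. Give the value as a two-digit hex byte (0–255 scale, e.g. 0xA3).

0x78

t = 3150/100 = 31.5; the t ≤ 66 branch applies.
B = 138.5·ln(31.5 − 10) − 305.0 = 138.5·ln 21.5 − 305.0 = 138.5·3.0681 − 305.0 = 119.925.
Rounded: 120; in hex, 0x78.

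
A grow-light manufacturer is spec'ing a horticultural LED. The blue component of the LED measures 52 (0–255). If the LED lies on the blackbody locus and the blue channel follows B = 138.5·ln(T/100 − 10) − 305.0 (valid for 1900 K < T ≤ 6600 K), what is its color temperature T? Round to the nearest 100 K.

2300 K

ln(t − 10) = (52 + 305.0) / 138.5 = 2.5776.
t − 10 = e^2.5776 = 13.166, so t = 23.166.
T = 100·t = 2317 K → 2300 K to the nearest 100 K.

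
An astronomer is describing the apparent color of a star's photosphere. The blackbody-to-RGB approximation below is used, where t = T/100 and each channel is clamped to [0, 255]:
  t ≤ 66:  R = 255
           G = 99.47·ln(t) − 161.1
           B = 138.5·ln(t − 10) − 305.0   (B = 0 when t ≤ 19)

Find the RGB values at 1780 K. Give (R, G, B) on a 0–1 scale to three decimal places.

t = 1780/100 = 17.8; the t ≤ 66 branch applies.
R = 255 by definition for t ≤ 66.
G = 99.47·ln 17.8 − 161.1 = 99.47·2.8792 − 161.1 = 125.294.
t = 17.8 ≤ 19, so B = 0.
Dividing each by 255: (1.0000, 0.4913, 0.0000) → (1.000, 0.491, 0.000).

(1.000, 0.491, 0.000)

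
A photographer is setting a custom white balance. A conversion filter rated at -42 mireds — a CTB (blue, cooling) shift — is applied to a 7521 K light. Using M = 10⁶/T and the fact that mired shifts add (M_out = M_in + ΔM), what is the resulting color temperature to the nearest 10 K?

10990 K

M_in = 10⁶/7521 = 132.96 mireds.
M_out = 132.96 + (-42) = 90.96 mireds.
T_out = 10⁶/90.96 = 10993.7 K → 10990 K.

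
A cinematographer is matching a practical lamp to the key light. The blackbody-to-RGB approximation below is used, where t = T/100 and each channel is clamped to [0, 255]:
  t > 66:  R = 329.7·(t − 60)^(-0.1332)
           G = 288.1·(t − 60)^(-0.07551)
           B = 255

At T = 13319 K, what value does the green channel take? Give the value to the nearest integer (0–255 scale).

t = 13319/100 = 133.19; the t > 66 branch applies.
G = 288.1·(133.19 − 60)^(-0.07551) = 288.1·73.19^(-0.07551) = 288.1·0.72313 = 208.333.
Rounded: 208.

208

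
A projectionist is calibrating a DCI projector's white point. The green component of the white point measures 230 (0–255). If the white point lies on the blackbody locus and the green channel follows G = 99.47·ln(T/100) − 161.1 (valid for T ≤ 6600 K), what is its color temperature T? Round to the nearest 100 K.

ln t = (230 + 161.1) / 99.47 = 3.9318.
t = e^3.9318 = 51.001.
T = 100·t = 5100 K → 5100 K to the nearest 100 K.

5100 K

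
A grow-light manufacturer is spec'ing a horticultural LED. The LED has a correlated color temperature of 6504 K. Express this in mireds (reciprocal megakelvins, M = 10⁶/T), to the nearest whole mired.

M = 10⁶ / 6504 = 153.752 → 154 mireds.

154 mireds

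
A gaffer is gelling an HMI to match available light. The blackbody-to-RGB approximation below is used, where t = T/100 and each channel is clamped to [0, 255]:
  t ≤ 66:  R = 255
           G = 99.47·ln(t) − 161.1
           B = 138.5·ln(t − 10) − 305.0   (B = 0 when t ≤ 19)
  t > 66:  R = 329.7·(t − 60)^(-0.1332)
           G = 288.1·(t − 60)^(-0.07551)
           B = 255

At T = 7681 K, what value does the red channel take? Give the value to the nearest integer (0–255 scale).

t = 7681/100 = 76.81; the t > 66 branch applies.
R = 329.7·(76.81 − 60)^(-0.1332) = 329.7·16.81^(-0.1332) = 329.7·0.68668 = 226.398.
Rounded: 226.

226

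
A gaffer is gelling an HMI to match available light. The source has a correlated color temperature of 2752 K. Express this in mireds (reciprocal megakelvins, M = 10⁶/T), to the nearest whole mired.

M = 10⁶ / 2752 = 363.372 → 363 mireds.

363 mireds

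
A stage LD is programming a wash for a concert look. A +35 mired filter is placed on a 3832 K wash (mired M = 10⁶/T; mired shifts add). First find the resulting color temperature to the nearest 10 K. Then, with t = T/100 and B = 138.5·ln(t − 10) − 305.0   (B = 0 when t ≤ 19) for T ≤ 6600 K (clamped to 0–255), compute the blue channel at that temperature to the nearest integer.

134

M_in = 10⁶/3832 = 260.96; M_out = 260.96 + (+35) = 295.96.
T_out = 10⁶/295.96 = 3378.8 K → 3380 K; t = 33.8.
B = 138.5·ln(33.8 − 10) − 305.0 = 138.5·ln 23.8 − 305.0 = 138.5·3.1697 − 305.0 = 134.001.
Rounded: 134.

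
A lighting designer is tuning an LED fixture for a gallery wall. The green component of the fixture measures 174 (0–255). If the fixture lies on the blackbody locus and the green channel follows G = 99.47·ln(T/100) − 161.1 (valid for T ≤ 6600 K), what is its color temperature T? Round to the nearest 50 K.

2900 K

ln t = (174 + 161.1) / 99.47 = 3.3689.
t = e^3.3689 = 29.045.
T = 100·t = 2905 K → 2900 K to the nearest 50 K.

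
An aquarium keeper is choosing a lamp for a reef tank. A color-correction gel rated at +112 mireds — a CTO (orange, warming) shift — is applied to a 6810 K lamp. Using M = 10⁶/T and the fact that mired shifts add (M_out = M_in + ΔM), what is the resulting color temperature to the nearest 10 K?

3860 K

M_in = 10⁶/6810 = 146.84 mireds.
M_out = 146.84 + (+112) = 258.84 mireds.
T_out = 10⁶/258.84 = 3863.3 K → 3860 K.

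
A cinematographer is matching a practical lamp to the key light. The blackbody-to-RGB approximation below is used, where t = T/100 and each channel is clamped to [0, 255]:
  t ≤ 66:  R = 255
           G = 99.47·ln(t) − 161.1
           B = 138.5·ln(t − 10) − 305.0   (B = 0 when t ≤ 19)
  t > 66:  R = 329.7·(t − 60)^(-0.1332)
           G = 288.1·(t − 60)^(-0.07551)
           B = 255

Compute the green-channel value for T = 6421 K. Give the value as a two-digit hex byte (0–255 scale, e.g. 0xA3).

t = 6421/100 = 64.21; the t ≤ 66 branch applies.
G = 99.47·ln 64.21 − 161.1 = 99.47·4.1622 − 161.1 = 252.910.
Rounded: 253; in hex, 0xFD.

0xFD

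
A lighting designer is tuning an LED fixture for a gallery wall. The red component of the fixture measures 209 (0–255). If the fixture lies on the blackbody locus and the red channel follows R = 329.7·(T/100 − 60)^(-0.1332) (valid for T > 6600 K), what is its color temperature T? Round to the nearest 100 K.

9100 K

(t − 60)^(-0.1332) = 209/329.7 = 0.63391.
t − 60 = 0.63391^(1/-0.1332) = 0.63391^(-7.508) = 30.639, so t = 90.639.
T = 100·t = 9064 K → 9100 K to the nearest 100 K.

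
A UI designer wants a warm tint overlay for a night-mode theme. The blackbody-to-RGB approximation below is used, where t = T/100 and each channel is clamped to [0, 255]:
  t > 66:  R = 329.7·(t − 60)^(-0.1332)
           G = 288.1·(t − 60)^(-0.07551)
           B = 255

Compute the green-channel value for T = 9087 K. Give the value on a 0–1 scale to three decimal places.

t = 9087/100 = 90.87; the t > 66 branch applies.
G = 288.1·(90.87 − 60)^(-0.07551) = 288.1·30.87^(-0.07551) = 288.1·0.77184 = 222.366.
On a 0–1 scale: 222.366/255 = 0.8720 → 0.872.

0.872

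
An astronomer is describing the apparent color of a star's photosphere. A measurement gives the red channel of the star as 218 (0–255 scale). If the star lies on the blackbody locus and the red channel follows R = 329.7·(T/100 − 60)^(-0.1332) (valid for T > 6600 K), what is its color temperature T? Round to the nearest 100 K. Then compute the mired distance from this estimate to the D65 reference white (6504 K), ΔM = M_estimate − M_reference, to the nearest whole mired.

-32 mireds

(t − 60)^(-0.1332) = 218/329.7 = 0.66121.
t − 60 = 0.66121^(1/-0.1332) = 0.66121^(-7.508) = 22.326, so t = 82.326.
T = 100·t = 8233 K → 8200 K to the nearest 100 K.
M_estimate = 10⁶/8200 = 121.95; M_reference = 10⁶/6504 = 153.75.
ΔM = 121.95 − 153.75 = -31.80 → -32 mireds.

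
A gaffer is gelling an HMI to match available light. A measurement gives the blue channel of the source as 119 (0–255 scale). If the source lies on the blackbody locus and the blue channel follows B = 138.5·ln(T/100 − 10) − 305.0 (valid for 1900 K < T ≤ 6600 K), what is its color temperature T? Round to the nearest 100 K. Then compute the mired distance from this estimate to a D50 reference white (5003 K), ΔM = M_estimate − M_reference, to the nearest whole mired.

ln(t − 10) = (119 + 305.0) / 138.5 = 3.0614.
t − 10 = e^3.0614 = 21.357, so t = 31.357.
T = 100·t = 3136 K → 3100 K to the nearest 100 K.
M_estimate = 10⁶/3100 = 322.58; M_reference = 10⁶/5003 = 199.88.
ΔM = 322.58 − 199.88 = 122.70 → +123 mireds.

+123 mireds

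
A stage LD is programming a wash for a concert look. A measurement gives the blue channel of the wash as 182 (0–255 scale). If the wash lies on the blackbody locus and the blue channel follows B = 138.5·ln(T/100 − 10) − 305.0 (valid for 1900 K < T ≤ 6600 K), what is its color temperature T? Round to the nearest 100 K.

ln(t − 10) = (182 + 305.0) / 138.5 = 3.5162.
t − 10 = e^3.5162 = 33.658, so t = 43.658.
T = 100·t = 4366 K → 4400 K to the nearest 100 K.

4400 K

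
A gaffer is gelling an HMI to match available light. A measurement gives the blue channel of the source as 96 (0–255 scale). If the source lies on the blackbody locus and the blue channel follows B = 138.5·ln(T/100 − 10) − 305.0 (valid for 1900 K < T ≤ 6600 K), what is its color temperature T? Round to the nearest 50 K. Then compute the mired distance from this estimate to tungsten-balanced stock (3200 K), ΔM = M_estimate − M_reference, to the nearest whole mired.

+45 mireds

ln(t − 10) = (96 + 305.0) / 138.5 = 2.8953.
t − 10 = e^2.8953 = 18.089, so t = 28.089.
T = 100·t = 2809 K → 2800 K to the nearest 50 K.
M_estimate = 10⁶/2800 = 357.14; M_reference = 10⁶/3200 = 312.50.
ΔM = 357.14 − 312.50 = 44.64 → +45 mireds.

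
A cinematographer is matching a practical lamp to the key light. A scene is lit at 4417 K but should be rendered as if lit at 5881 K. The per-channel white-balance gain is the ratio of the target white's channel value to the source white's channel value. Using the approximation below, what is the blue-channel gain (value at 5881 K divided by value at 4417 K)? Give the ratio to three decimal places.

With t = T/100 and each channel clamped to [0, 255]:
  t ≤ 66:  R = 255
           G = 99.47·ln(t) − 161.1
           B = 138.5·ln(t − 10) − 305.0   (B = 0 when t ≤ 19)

1.268

At 4417 K (t = 44.17):
  B = 138.5·ln(44.17 − 10) − 305.0 = 138.5·ln 34.17 − 305.0 = 138.5·3.5313 − 305.0 = 184.092.
At 5881 K (t = 58.81):
  B = 138.5·ln(58.81 − 10) − 305.0 = 138.5·ln 48.81 − 305.0 = 138.5·3.8879 − 305.0 = 233.479.
Gain = 233.479 / 184.092 = 1.2683 → 1.268.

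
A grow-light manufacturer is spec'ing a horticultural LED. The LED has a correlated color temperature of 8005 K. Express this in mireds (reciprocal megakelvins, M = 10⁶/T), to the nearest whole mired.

125 mireds

M = 10⁶ / 8005 = 124.922 → 125 mireds.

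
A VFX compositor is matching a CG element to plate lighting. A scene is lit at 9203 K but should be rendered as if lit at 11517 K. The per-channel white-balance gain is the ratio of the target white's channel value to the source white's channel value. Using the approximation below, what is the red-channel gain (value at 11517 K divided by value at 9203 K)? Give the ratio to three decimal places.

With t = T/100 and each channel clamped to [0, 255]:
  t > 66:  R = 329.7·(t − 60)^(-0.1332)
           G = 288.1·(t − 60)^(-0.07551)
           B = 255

At 9203 K (t = 92.03):
  R = 329.7·(92.03 − 60)^(-0.1332) = 329.7·32.03^(-0.1332) = 329.7·0.63017 = 207.768.
At 11517 K (t = 115.17):
  R = 329.7·(115.17 − 60)^(-0.1332) = 329.7·55.17^(-0.1332) = 329.7·0.58615 = 193.252.
Gain = 193.252 / 207.768 = 0.9301 → 0.930.

0.930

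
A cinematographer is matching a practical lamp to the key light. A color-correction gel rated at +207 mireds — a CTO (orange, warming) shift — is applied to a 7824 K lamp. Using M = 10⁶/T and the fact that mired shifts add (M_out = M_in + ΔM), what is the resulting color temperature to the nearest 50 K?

M_in = 10⁶/7824 = 127.81 mireds.
M_out = 127.81 + (+207) = 334.81 mireds.
T_out = 10⁶/334.81 = 2986.8 K → 3000 K.

3000 K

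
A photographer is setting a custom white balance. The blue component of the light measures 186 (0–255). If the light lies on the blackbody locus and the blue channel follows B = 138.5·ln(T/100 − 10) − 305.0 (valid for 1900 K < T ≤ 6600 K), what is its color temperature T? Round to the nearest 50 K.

4450 K

ln(t − 10) = (186 + 305.0) / 138.5 = 3.5451.
t − 10 = e^3.5451 = 34.644, so t = 44.644.
T = 100·t = 4464 K → 4450 K to the nearest 50 K.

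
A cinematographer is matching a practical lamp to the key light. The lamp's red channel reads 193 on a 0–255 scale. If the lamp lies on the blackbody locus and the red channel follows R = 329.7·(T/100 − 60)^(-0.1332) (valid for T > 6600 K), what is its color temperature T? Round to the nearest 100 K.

11600 K

(t − 60)^(-0.1332) = 193/329.7 = 0.58538.
t − 60 = 0.58538^(1/-0.1332) = 0.58538^(-7.508) = 55.713, so t = 115.713.
T = 100·t = 11571 K → 11600 K to the nearest 100 K.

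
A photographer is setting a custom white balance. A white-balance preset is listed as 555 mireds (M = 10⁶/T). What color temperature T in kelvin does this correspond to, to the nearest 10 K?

1800 K

T = 10⁶ / 555 = 1801.80 K → 1800 K.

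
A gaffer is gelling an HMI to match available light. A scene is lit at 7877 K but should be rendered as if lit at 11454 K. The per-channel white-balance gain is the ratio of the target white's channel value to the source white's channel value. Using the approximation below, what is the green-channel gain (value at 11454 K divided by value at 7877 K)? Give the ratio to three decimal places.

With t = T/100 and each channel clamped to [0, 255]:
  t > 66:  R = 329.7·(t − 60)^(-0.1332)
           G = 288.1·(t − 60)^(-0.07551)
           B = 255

0.923

At 7877 K (t = 78.77):
  G = 288.1·(78.77 − 60)^(-0.07551) = 288.1·18.77^(-0.07551) = 288.1·0.80138 = 230.879.
At 11454 K (t = 114.54):
  G = 288.1·(114.54 − 60)^(-0.07551) = 288.1·54.54^(-0.07551) = 288.1·0.73937 = 213.012.
Gain = 213.012 / 230.879 = 0.9226 → 0.923.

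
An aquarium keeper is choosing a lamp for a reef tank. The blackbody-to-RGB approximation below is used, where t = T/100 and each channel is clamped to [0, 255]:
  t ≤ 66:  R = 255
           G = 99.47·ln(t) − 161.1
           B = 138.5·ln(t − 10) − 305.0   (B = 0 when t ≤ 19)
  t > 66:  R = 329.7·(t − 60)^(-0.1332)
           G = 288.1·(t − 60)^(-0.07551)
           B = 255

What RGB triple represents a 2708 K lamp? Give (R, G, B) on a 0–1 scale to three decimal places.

t = 2708/100 = 27.08; the t ≤ 66 branch applies.
R = 255 by definition for t ≤ 66.
G = 99.47·ln 27.08 − 161.1 = 99.47·3.2988 − 161.1 = 167.031.
B = 138.5·ln(27.08 − 10) − 305.0 = 138.5·ln 17.08 − 305.0 = 138.5·2.8379 − 305.0 = 88.050.
Dividing each by 255: (1.0000, 0.6550, 0.3453) → (1.000, 0.655, 0.345).

(1.000, 0.655, 0.345)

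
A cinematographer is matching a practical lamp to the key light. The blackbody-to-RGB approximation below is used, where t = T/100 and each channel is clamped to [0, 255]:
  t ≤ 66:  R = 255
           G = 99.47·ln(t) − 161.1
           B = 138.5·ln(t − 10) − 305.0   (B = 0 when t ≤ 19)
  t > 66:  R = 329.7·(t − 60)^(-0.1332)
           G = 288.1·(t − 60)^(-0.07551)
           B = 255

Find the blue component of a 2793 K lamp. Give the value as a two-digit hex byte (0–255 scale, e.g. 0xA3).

0x5F

t = 2793/100 = 27.93; the t ≤ 66 branch applies.
B = 138.5·ln(27.93 − 10) − 305.0 = 138.5·ln 17.93 − 305.0 = 138.5·2.8865 − 305.0 = 94.777.
Rounded: 95; in hex, 0x5F.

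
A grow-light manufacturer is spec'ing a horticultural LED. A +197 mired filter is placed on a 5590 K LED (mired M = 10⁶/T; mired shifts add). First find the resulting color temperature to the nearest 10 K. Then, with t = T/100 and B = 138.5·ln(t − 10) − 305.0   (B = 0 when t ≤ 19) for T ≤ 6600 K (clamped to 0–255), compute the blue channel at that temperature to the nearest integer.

M_in = 10⁶/5590 = 178.89; M_out = 178.89 + (+197) = 375.89.
T_out = 10⁶/375.89 = 2660.3 K → 2660 K; t = 26.6.
B = 138.5·ln(26.6 − 10) − 305.0 = 138.5·ln 16.6 − 305.0 = 138.5·2.8094 − 305.0 = 84.102.
Rounded: 84.

84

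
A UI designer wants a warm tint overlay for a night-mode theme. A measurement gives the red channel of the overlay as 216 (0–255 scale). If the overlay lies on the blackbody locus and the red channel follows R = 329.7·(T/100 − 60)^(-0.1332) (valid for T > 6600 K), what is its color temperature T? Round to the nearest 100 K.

8400 K

(t − 60)^(-0.1332) = 216/329.7 = 0.65514.
t − 60 = 0.65514^(1/-0.1332) = 0.65514^(-7.508) = 23.926, so t = 83.926.
T = 100·t = 8393 K → 8400 K to the nearest 100 K.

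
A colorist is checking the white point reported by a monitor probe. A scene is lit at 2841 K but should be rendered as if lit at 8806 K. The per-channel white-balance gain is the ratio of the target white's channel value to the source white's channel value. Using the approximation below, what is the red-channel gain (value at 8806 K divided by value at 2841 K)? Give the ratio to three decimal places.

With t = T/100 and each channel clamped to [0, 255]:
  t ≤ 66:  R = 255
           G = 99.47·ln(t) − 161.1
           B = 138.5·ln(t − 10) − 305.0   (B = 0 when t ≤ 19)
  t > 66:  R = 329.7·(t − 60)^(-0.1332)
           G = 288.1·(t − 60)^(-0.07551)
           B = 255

0.829

At 2841 K (t = 28.41):
  R = 255 by definition for t ≤ 66.
At 8806 K (t = 88.06):
  R = 329.7·(88.06 − 60)^(-0.1332) = 329.7·28.06^(-0.1332) = 329.7·0.64138 = 211.463.
Gain = 211.463 / 255.000 = 0.8293 → 0.829.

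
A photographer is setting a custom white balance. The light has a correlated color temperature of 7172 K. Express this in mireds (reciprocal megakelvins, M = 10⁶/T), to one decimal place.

M = 10⁶ / 7172 = 139.431 → 139.4 mireds.

139.4 mireds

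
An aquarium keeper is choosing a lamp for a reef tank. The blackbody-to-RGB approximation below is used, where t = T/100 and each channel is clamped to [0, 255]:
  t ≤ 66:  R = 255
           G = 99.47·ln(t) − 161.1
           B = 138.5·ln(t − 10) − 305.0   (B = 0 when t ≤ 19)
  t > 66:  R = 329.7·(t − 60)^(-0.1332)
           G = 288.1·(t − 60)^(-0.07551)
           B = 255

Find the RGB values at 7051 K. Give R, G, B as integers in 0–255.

R=241, G=241, B=255

t = 7051/100 = 70.51; the t > 66 branch applies.
R = 329.7·(70.51 − 60)^(-0.1332) = 329.7·10.51^(-0.1332) = 329.7·0.73101 = 241.014.
G = 288.1·(70.51 − 60)^(-0.07551) = 288.1·10.51^(-0.07551) = 288.1·0.83726 = 241.214.
B = 255 by definition for t > 66.
Rounded: (241, 241, 255).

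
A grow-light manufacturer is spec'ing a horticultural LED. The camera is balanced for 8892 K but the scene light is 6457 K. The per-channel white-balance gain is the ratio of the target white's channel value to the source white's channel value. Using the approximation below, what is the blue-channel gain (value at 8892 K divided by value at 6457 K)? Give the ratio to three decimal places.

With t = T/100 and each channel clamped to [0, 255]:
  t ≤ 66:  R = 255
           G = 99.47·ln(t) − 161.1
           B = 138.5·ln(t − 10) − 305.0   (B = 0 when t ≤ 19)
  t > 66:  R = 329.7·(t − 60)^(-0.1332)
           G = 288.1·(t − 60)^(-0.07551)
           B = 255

At 6457 K (t = 64.57):
  B = 138.5·ln(64.57 − 10) − 305.0 = 138.5·ln 54.57 − 305.0 = 138.5·3.9995 − 305.0 = 248.929.
At 8892 K (t = 88.92):
  B = 255 by definition for t > 66.
Gain = 255.000 / 248.929 = 1.0244 → 1.024.

1.024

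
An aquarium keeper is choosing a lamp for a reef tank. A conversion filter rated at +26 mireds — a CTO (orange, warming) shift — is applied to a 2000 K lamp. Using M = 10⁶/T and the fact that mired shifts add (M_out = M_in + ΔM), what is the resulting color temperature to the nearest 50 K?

M_in = 10⁶/2000 = 500.00 mireds.
M_out = 500.00 + (+26) = 526.00 mireds.
T_out = 10⁶/526.00 = 1901.1 K → 1900 K.

1900 K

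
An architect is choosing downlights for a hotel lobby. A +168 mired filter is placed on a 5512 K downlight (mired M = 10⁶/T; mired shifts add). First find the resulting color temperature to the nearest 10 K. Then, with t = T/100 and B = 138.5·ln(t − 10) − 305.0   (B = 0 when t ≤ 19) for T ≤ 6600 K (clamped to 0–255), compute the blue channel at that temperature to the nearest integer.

100

M_in = 10⁶/5512 = 181.42; M_out = 181.42 + (+168) = 349.42.
T_out = 10⁶/349.42 = 2861.9 K → 2860 K; t = 28.6.
B = 138.5·ln(28.6 − 10) − 305.0 = 138.5·ln 18.6 − 305.0 = 138.5·2.9232 − 305.0 = 99.858.
Rounded: 100.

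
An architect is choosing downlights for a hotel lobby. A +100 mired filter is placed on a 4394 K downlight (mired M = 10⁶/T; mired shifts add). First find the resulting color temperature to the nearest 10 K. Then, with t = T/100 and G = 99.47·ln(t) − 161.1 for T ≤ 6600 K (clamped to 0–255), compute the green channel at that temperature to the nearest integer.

179

M_in = 10⁶/4394 = 227.58; M_out = 227.58 + (+100) = 327.58.
T_out = 10⁶/327.58 = 3052.7 K → 3050 K; t = 30.5.
G = 99.47·ln 30.5 − 161.1 = 99.47·3.4177 − 161.1 = 178.861.
Rounded: 179.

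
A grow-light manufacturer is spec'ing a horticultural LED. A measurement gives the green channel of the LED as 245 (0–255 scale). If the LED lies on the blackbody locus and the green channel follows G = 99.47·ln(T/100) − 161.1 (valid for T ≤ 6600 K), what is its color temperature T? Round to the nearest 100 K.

5900 K

ln t = (245 + 161.1) / 99.47 = 4.0826.
t = e^4.0826 = 59.302.
T = 100·t = 5930 K → 5900 K to the nearest 100 K.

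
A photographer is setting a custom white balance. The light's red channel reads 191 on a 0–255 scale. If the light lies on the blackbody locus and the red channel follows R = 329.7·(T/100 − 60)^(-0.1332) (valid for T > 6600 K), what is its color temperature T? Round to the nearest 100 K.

(t − 60)^(-0.1332) = 191/329.7 = 0.57931.
t − 60 = 0.57931^(1/-0.1332) = 0.57931^(-7.508) = 60.245, so t = 120.245.
T = 100·t = 12025 K → 12000 K to the nearest 100 K.

12000 K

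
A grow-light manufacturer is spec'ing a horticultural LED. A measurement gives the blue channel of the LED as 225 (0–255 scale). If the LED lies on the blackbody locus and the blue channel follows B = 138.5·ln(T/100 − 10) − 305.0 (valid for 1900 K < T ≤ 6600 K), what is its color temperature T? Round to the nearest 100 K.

5600 K

ln(t − 10) = (225 + 305.0) / 138.5 = 3.8267.
t − 10 = e^3.8267 = 45.911, so t = 55.911.
T = 100·t = 5591 K → 5600 K to the nearest 100 K.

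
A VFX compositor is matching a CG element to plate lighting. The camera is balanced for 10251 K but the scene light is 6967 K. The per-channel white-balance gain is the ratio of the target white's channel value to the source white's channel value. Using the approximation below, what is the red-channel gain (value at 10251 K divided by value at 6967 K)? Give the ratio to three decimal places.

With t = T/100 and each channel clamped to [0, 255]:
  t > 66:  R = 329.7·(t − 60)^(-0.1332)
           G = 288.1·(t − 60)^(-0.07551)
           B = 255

At 6967 K (t = 69.67):
  R = 329.7·(69.67 − 60)^(-0.1332) = 329.7·9.67^(-0.1332) = 329.7·0.73916 = 243.703.
At 10251 K (t = 102.51):
  R = 329.7·(102.51 − 60)^(-0.1332) = 329.7·42.51^(-0.1332) = 329.7·0.60686 = 200.080.
Gain = 200.080 / 243.703 = 0.8210 → 0.821.

0.821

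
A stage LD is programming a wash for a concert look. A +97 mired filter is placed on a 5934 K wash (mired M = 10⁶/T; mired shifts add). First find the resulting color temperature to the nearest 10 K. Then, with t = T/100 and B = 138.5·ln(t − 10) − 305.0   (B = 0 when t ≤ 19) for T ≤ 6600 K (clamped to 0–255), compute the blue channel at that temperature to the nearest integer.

M_in = 10⁶/5934 = 168.52; M_out = 168.52 + (+97) = 265.52.
T_out = 10⁶/265.52 = 3766.2 K → 3770 K; t = 37.7.
B = 138.5·ln(37.7 − 10) − 305.0 = 138.5·ln 27.7 − 305.0 = 138.5·3.3214 − 305.0 = 155.018.
Rounded: 155.

155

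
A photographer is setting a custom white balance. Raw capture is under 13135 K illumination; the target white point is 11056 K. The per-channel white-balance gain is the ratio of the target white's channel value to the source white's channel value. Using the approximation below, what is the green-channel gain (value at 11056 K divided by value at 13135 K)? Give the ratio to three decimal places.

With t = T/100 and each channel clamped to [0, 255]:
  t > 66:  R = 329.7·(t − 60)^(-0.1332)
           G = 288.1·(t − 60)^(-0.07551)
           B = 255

1.026

At 13135 K (t = 131.35):
  G = 288.1·(131.35 − 60)^(-0.07551) = 288.1·71.35^(-0.07551) = 288.1·0.72452 = 208.734.
At 11056 K (t = 110.56):
  G = 288.1·(110.56 − 60)^(-0.07551) = 288.1·50.56^(-0.07551) = 288.1·0.74361 = 214.234.
Gain = 214.234 / 208.734 = 1.0263 → 1.026.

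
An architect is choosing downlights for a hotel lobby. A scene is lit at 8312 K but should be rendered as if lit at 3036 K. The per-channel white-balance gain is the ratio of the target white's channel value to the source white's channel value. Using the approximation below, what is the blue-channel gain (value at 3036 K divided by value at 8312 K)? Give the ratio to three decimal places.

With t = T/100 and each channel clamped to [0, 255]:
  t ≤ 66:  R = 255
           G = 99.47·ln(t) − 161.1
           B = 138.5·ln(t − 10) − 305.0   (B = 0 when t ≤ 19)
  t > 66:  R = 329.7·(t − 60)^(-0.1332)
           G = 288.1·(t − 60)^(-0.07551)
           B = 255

At 8312 K (t = 83.12):
  B = 255 by definition for t > 66.
At 3036 K (t = 30.36):
  B = 138.5·ln(30.36 − 10) − 305.0 = 138.5·ln 20.36 − 305.0 = 138.5·3.0136 − 305.0 = 112.380.
Gain = 112.380 / 255.000 = 0.4407 → 0.441.

0.441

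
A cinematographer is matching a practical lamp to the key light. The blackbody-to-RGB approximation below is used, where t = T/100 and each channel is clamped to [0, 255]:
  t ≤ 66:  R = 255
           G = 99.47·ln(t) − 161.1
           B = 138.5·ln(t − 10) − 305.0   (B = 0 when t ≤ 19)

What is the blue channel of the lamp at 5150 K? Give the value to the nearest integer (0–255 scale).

t = 5150/100 = 51.5; the t ≤ 66 branch applies.
B = 138.5·ln(51.5 − 10) − 305.0 = 138.5·ln 41.5 − 305.0 = 138.5·3.7257 − 305.0 = 211.009.
Rounded: 211.

211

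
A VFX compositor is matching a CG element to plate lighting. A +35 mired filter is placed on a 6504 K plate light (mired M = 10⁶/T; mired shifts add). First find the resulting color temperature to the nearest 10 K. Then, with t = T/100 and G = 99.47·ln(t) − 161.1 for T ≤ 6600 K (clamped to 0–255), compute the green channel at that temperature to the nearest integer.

M_in = 10⁶/6504 = 153.75; M_out = 153.75 + (+35) = 188.75.
T_out = 10⁶/188.75 = 5298.0 K → 5300 K; t = 53.
G = 99.47·ln 53 − 161.1 = 99.47·3.9703 − 161.1 = 233.825.
Rounded: 234.

234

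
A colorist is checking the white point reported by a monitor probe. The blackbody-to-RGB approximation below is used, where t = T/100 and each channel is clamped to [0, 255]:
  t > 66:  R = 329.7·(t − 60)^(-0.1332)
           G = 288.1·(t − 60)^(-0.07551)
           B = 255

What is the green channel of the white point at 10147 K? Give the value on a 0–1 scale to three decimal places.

t = 10147/100 = 101.47; the t > 66 branch applies.
G = 288.1·(101.47 − 60)^(-0.07551) = 288.1·41.47^(-0.07551) = 288.1·0.75482 = 217.464.
On a 0–1 scale: 217.464/255 = 0.8528 → 0.853.

0.853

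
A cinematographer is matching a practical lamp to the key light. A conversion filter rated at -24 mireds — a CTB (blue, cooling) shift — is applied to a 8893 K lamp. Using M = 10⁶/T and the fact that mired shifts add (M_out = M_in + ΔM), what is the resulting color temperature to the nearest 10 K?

M_in = 10⁶/8893 = 112.45 mireds.
M_out = 112.45 + (-24) = 88.45 mireds.
T_out = 10⁶/88.45 = 11306.1 K → 11310 K.

11310 K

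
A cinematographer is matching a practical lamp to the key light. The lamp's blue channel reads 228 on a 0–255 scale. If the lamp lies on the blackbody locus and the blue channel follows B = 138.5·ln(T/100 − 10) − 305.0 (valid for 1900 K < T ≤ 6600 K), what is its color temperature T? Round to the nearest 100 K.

5700 K

ln(t − 10) = (228 + 305.0) / 138.5 = 3.8484.
t − 10 = e^3.8484 = 46.917, so t = 56.917.
T = 100·t = 5692 K → 5700 K to the nearest 100 K.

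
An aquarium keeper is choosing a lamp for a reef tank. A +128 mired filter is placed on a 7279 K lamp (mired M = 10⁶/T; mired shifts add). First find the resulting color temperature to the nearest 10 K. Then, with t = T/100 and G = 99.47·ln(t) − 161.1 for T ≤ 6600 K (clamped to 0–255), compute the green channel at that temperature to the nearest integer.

200

M_in = 10⁶/7279 = 137.38; M_out = 137.38 + (+128) = 265.38.
T_out = 10⁶/265.38 = 3768.2 K → 3770 K; t = 37.7.
G = 99.47·ln 37.7 − 161.1 = 99.47·3.6297 − 161.1 = 199.942.
Rounded: 200.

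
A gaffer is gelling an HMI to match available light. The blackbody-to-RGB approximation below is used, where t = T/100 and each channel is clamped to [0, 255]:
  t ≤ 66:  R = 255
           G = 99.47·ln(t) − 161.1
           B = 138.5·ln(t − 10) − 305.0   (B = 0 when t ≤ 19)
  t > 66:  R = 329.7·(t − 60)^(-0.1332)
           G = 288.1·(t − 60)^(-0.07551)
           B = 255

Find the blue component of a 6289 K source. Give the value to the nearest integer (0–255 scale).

t = 6289/100 = 62.89; the t ≤ 66 branch applies.
B = 138.5·ln(62.89 − 10) − 305.0 = 138.5·ln 52.89 − 305.0 = 138.5·3.9682 − 305.0 = 244.598.
Rounded: 245.

245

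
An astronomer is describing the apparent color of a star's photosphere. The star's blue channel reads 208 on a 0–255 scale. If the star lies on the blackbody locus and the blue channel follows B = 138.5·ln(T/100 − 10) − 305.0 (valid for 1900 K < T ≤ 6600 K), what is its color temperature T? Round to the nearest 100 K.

ln(t − 10) = (208 + 305.0) / 138.5 = 3.7040.
t − 10 = e^3.7040 = 40.608, so t = 50.608.
T = 100·t = 5061 K → 5100 K to the nearest 100 K.

5100 K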